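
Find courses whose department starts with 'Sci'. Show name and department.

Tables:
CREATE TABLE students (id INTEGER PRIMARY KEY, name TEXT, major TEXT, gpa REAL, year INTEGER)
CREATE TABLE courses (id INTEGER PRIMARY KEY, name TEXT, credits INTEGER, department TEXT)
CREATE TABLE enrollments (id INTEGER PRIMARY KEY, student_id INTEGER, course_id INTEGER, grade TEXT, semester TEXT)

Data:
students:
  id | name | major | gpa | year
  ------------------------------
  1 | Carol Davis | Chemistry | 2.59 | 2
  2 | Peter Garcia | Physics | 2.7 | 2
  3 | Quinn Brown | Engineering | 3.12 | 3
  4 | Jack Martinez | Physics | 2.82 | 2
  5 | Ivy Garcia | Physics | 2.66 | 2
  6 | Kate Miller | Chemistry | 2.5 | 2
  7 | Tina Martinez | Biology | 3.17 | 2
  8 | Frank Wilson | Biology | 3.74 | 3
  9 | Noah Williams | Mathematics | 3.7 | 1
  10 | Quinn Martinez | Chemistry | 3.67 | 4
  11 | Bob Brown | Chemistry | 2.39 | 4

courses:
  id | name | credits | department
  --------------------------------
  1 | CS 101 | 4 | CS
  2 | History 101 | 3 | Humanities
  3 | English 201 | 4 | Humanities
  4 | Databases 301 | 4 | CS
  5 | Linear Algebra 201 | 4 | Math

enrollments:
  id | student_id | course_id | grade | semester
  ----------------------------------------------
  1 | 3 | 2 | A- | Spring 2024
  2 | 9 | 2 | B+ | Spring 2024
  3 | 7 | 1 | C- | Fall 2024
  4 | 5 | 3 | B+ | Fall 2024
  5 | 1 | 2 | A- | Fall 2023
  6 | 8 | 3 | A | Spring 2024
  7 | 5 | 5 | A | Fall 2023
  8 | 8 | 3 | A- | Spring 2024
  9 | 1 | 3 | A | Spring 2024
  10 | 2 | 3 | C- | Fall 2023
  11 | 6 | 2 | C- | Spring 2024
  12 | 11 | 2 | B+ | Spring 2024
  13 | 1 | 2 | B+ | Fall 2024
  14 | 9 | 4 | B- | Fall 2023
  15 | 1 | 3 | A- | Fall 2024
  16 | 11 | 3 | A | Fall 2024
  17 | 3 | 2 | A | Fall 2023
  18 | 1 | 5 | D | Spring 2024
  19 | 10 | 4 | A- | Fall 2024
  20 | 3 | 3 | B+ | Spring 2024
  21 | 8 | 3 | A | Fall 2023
SELECT name, department FROM courses WHERE department LIKE 'Sci%'

Execution result:
(no rows)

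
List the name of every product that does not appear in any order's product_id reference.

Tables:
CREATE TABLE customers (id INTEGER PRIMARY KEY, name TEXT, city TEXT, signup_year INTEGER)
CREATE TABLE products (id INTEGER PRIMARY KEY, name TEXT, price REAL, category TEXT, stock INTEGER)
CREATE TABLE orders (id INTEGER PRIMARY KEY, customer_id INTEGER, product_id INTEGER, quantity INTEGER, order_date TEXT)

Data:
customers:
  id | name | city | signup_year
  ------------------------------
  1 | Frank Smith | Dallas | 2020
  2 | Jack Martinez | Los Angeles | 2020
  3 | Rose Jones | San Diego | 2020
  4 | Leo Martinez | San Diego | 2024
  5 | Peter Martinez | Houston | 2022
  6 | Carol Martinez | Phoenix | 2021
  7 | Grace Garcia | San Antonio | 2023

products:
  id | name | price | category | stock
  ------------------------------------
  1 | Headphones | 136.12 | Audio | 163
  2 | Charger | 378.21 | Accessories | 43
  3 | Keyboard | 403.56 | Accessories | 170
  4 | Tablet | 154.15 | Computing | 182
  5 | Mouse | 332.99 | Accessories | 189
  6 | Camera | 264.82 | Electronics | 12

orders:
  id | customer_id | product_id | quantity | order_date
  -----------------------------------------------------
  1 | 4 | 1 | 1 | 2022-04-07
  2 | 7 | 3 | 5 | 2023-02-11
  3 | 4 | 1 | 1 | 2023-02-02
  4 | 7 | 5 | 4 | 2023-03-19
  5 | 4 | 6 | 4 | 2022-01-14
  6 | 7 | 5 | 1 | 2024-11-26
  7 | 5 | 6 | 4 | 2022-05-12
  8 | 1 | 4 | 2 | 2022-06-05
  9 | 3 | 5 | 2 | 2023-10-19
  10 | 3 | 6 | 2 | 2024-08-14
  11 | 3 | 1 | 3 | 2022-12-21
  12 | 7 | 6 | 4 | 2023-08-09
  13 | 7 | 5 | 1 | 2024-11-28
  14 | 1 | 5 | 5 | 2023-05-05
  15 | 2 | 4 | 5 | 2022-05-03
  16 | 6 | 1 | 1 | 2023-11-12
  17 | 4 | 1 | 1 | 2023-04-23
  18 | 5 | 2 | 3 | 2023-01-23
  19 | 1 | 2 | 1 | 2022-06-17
SELECT p.name FROM products p LEFT JOIN orders c ON c.product_id = p.id WHERE c.id IS NULL

Execution result:
(no rows)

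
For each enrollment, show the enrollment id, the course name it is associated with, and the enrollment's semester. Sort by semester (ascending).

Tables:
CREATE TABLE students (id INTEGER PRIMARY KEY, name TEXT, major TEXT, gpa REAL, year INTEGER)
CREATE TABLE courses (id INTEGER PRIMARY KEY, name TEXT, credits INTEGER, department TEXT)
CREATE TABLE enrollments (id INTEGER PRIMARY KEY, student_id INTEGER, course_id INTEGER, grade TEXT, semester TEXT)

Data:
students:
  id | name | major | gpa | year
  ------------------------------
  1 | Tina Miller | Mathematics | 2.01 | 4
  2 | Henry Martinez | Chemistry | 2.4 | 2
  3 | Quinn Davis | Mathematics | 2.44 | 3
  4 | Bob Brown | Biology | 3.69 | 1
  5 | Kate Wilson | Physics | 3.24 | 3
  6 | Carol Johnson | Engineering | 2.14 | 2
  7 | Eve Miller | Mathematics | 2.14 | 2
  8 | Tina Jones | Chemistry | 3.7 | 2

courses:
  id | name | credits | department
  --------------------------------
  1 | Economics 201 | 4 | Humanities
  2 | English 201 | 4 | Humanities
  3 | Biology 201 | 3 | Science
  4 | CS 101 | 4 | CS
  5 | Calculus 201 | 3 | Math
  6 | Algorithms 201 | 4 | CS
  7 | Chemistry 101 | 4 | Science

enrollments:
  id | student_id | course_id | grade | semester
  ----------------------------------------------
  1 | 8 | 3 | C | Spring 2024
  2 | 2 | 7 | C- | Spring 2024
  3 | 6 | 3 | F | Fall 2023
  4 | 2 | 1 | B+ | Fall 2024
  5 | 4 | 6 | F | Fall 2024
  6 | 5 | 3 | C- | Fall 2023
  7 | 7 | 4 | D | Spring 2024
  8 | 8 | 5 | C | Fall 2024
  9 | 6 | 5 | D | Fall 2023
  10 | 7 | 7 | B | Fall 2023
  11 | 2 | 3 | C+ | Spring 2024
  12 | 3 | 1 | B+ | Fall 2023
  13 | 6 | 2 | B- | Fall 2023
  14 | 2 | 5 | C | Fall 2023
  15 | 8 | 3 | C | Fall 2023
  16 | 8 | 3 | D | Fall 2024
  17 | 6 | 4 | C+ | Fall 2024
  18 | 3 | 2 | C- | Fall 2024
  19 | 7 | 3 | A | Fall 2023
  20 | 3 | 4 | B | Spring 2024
SELECT c.id, p.name AS course, c.semester FROM enrollments c JOIN courses p ON c.course_id = p.id ORDER BY c.semester ASC

Execution result:
id | course | semester
3 | Biology 201 | Fall 2023
6 | Biology 201 | Fall 2023
9 | Calculus 201 | Fall 2023
10 | Chemistry 101 | Fall 2023
12 | Economics 201 | Fall 2023
13 | English 201 | Fall 2023
14 | Calculus 201 | Fall 2023
15 | Biology 201 | Fall 2023
19 | Biology 201 | Fall 2023
4 | Economics 201 | Fall 2024
5 | Algorithms 201 | Fall 2024
8 | Calculus 201 | Fall 2024
16 | Biology 201 | Fall 2024
17 | CS 101 | Fall 2024
18 | English 201 | Fall 2024
1 | Biology 201 | Spring 2024
2 | Chemistry 101 | Spring 2024
7 | CS 101 | Spring 2024
11 | Biology 201 | Spring 2024
20 | CS 101 | Spring 2024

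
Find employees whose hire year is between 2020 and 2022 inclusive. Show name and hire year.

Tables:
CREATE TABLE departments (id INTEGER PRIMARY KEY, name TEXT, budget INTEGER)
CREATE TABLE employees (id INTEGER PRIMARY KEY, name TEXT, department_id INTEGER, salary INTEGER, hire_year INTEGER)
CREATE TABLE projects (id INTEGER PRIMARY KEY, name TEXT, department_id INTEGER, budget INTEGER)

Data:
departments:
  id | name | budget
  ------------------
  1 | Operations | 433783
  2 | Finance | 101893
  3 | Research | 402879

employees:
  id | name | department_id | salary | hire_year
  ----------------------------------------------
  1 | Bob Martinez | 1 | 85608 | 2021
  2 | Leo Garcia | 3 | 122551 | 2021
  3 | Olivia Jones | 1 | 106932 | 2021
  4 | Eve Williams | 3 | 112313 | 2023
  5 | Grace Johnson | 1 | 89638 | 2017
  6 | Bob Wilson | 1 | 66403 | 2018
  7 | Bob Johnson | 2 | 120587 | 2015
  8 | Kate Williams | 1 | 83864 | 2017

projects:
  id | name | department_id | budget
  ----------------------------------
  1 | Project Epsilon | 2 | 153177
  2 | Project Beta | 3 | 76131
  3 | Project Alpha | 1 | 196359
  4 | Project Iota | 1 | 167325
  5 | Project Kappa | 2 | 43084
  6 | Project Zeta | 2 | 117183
SELECT name, hire_year FROM employees WHERE hire_year BETWEEN 2020 AND 2022

Execution result:
name | hire_year
Bob Martinez | 2021
Leo Garcia | 2021
Olivia Jones | 2021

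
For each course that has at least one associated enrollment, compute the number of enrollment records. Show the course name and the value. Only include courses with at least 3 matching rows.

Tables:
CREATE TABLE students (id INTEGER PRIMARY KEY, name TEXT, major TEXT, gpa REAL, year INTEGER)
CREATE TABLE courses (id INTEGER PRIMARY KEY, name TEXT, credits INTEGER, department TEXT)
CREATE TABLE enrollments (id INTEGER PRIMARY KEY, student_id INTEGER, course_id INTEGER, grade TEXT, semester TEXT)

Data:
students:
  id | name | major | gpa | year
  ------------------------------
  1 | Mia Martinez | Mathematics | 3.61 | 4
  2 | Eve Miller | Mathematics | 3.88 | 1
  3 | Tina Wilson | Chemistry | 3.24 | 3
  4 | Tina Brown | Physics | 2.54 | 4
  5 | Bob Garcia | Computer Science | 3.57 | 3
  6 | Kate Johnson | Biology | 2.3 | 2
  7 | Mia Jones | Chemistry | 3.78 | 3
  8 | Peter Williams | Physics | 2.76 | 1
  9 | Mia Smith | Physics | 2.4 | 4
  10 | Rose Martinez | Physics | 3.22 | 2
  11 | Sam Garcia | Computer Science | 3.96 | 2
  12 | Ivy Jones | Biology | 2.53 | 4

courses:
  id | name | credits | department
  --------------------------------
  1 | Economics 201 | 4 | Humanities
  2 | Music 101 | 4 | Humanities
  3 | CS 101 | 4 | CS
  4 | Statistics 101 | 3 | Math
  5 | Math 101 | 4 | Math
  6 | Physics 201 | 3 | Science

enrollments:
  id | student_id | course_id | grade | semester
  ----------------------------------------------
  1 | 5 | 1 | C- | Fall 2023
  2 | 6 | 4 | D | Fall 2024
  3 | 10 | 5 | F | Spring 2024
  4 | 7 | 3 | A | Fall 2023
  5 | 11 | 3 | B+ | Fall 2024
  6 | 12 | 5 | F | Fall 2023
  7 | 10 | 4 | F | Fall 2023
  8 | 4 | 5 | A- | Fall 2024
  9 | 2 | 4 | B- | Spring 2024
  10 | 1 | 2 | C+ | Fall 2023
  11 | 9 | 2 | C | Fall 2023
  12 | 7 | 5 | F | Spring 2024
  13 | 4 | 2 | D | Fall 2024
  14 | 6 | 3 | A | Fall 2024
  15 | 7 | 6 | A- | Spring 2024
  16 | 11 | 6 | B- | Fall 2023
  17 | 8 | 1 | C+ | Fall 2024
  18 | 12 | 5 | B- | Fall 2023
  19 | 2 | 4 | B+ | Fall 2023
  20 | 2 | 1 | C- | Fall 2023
SELECT p.name, COUNT(*) AS n FROM enrollments c JOIN courses p ON c.course_id = p.id GROUP BY p.id, p.name HAVING COUNT(*) >= 3

Execution result:
name | n
Economics 201 | 3
Music 101 | 3
CS 101 | 3
Statistics 101 | 4
Math 101 | 5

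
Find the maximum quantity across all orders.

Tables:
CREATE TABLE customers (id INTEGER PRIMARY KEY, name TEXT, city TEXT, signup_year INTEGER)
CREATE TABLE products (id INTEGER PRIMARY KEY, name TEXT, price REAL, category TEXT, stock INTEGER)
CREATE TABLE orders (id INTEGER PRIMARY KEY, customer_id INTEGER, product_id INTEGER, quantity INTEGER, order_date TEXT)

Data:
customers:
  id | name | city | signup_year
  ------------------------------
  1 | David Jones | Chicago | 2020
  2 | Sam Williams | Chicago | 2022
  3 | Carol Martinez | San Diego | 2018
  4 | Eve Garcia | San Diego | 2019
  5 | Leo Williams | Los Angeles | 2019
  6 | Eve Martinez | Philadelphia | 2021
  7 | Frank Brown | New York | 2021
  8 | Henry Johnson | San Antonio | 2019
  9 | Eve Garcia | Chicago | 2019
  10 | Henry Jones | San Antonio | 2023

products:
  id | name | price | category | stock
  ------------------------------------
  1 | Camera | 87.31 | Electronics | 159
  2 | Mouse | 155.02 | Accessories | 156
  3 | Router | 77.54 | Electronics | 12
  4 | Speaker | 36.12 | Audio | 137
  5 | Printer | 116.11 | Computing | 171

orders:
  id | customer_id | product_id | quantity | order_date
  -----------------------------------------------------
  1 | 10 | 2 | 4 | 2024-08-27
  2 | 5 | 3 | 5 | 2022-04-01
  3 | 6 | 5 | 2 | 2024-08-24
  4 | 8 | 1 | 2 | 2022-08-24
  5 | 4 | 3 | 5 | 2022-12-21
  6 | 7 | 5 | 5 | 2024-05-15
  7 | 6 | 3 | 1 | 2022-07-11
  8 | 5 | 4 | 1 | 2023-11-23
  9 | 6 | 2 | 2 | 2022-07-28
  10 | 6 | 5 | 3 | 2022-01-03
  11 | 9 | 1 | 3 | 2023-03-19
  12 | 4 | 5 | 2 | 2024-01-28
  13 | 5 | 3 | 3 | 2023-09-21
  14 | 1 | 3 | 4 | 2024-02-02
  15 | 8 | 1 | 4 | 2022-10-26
SELECT MAX(quantity) FROM orders

Execution result:
5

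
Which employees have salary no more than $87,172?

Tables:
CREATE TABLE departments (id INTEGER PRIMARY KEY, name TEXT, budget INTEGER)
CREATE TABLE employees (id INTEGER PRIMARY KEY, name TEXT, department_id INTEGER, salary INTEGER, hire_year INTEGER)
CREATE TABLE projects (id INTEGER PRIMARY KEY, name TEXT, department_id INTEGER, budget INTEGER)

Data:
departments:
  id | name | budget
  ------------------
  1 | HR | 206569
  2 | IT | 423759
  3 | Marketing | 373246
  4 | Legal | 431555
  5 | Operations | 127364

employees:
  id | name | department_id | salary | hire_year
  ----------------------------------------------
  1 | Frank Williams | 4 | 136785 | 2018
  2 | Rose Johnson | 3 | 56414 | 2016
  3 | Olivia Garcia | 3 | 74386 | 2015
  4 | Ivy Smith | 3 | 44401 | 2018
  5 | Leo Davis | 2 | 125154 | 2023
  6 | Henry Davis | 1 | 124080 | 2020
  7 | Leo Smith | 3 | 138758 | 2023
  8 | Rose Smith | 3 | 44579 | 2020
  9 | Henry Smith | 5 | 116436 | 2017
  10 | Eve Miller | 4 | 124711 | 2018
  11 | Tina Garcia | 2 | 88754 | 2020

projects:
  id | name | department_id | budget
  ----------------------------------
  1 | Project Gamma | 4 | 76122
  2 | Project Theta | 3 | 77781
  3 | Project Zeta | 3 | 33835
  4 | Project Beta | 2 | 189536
SELECT name, salary FROM employees WHERE salary <= 87172

Execution result:
name | salary
Rose Johnson | 56414
Olivia Garcia | 74386
Ivy Smith | 44401
Rose Smith | 44579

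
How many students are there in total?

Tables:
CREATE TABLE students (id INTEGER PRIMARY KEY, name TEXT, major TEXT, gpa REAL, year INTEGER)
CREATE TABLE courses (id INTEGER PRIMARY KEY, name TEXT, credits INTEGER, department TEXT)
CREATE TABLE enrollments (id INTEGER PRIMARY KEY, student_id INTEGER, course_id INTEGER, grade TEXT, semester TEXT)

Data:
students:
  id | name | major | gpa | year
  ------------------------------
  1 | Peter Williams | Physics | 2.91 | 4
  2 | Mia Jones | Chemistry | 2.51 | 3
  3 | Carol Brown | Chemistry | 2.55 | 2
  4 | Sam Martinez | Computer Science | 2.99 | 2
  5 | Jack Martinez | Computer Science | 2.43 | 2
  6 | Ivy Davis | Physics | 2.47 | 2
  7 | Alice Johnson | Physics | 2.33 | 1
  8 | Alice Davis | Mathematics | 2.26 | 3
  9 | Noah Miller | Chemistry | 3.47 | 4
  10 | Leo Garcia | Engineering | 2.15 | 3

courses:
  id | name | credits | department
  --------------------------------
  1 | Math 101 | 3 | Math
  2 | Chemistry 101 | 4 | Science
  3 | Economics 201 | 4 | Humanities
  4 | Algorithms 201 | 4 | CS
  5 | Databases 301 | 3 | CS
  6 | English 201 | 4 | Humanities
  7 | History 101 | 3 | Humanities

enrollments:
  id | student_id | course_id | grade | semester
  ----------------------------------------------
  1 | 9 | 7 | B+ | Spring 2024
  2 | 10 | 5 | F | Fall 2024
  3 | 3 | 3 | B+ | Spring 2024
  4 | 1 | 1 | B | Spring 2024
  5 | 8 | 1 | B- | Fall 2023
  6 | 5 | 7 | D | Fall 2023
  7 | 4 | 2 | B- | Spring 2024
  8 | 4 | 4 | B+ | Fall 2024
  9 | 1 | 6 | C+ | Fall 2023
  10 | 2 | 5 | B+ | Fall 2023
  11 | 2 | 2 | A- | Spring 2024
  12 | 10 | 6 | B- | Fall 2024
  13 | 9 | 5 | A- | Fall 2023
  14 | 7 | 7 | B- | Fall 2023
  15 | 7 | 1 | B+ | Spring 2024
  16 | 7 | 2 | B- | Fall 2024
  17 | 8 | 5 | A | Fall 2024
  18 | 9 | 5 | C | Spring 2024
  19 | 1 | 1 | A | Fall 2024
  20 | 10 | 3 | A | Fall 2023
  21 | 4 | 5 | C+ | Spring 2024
SELECT COUNT(*) FROM students

Execution result:
10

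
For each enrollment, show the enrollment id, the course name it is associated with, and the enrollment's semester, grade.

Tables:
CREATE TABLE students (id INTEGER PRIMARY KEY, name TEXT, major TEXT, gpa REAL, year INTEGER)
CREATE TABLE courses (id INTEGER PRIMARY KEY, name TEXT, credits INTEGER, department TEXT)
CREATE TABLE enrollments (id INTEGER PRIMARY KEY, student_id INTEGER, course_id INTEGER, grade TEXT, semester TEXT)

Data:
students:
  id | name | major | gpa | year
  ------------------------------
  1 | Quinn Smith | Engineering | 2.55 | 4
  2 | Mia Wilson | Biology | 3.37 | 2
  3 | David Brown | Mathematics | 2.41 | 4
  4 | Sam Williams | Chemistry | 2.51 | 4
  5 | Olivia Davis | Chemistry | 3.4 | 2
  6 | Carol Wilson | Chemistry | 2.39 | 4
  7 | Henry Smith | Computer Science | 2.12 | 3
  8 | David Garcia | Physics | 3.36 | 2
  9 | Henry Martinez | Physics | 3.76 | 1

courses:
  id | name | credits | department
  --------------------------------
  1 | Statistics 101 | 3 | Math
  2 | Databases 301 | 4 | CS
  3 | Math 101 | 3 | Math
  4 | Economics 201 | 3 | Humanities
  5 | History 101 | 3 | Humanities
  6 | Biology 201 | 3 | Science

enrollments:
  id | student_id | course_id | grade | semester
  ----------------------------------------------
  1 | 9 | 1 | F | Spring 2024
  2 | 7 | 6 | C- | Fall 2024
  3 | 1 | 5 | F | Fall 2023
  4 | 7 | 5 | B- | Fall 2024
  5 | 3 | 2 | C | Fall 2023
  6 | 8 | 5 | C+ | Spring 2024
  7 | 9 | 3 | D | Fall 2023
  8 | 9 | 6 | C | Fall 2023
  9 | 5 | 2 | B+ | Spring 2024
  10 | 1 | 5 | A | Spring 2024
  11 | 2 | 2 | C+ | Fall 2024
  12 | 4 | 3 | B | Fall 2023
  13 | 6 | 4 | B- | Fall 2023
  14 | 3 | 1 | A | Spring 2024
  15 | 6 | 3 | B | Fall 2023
SELECT c.id, p.name AS course, c.semester, c.grade FROM enrollments c JOIN courses p ON c.course_id = p.id

Execution result:
id | course | semester | grade
1 | Statistics 101 | Spring 2024 | F
2 | Biology 201 | Fall 2024 | C-
3 | History 101 | Fall 2023 | F
4 | History 101 | Fall 2024 | B-
5 | Databases 301 | Fall 2023 | C
6 | History 101 | Spring 2024 | C+
7 | Math 101 | Fall 2023 | D
8 | Biology 201 | Fall 2023 | C
9 | Databases 301 | Spring 2024 | B+
10 | History 101 | Spring 2024 | A
11 | Databases 301 | Fall 2024 | C+
12 | Math 101 | Fall 2023 | B
13 | Economics 201 | Fall 2023 | B-
14 | Statistics 101 | Spring 2024 | A
15 | Math 101 | Fall 2023 | B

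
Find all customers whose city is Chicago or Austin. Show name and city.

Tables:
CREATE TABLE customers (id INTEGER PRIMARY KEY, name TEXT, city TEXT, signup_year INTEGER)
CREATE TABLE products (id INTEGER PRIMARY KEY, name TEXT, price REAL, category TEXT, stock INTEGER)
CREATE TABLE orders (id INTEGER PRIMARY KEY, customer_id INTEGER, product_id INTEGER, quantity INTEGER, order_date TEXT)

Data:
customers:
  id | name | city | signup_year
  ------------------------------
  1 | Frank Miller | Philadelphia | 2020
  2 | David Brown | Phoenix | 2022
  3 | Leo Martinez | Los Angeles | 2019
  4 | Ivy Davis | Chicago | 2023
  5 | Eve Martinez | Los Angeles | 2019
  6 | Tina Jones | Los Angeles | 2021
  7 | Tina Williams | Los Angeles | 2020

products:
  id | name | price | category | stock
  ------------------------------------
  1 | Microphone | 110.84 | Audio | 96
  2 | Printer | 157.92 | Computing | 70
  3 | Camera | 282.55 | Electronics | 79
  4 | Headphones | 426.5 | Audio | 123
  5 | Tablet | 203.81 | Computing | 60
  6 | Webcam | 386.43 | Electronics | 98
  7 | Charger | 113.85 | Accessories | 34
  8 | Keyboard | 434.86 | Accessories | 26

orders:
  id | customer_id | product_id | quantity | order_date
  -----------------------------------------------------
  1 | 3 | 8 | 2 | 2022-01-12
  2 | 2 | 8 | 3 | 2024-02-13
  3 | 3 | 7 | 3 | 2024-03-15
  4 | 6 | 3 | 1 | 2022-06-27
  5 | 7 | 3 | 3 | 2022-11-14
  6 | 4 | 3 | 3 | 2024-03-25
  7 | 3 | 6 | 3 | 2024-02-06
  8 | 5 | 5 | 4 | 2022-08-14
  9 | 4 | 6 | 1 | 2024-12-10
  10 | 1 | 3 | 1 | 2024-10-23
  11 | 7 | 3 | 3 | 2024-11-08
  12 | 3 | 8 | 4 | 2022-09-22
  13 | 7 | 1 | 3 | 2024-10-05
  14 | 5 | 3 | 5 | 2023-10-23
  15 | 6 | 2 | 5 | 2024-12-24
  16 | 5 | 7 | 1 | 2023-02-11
SELECT name, city FROM customers WHERE city IN ('Chicago', 'Austin')

Execution result:
name | city
Ivy Davis | Chicago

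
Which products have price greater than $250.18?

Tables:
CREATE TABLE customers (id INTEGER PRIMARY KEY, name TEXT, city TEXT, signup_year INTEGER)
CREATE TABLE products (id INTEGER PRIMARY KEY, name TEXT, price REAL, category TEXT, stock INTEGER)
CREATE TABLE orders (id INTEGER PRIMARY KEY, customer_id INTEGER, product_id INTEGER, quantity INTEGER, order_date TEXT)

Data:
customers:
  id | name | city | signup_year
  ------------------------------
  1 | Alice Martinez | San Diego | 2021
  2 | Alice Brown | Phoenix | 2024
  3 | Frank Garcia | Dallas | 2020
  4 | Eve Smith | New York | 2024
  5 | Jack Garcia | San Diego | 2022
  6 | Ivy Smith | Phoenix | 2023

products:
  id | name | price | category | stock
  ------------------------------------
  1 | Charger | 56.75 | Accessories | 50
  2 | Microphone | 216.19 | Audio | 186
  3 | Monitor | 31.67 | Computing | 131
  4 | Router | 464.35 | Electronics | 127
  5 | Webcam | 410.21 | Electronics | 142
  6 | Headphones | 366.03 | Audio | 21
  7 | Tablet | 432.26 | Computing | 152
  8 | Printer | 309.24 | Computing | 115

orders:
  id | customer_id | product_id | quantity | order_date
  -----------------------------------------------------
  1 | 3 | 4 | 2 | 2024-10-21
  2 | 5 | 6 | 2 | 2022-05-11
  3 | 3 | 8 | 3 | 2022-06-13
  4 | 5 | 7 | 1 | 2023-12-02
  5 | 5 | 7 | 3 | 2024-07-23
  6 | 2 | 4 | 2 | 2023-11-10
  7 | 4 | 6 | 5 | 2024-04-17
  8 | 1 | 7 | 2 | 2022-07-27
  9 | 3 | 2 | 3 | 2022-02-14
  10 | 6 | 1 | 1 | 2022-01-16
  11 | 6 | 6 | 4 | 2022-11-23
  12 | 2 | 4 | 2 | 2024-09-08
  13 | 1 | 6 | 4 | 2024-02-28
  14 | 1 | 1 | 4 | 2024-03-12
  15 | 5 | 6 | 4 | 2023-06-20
SELECT name, price FROM products WHERE price > 250.18

Execution result:
name | price
Router | 464.35
Webcam | 410.21
Headphones | 366.03
Tablet | 432.26
Printer | 309.24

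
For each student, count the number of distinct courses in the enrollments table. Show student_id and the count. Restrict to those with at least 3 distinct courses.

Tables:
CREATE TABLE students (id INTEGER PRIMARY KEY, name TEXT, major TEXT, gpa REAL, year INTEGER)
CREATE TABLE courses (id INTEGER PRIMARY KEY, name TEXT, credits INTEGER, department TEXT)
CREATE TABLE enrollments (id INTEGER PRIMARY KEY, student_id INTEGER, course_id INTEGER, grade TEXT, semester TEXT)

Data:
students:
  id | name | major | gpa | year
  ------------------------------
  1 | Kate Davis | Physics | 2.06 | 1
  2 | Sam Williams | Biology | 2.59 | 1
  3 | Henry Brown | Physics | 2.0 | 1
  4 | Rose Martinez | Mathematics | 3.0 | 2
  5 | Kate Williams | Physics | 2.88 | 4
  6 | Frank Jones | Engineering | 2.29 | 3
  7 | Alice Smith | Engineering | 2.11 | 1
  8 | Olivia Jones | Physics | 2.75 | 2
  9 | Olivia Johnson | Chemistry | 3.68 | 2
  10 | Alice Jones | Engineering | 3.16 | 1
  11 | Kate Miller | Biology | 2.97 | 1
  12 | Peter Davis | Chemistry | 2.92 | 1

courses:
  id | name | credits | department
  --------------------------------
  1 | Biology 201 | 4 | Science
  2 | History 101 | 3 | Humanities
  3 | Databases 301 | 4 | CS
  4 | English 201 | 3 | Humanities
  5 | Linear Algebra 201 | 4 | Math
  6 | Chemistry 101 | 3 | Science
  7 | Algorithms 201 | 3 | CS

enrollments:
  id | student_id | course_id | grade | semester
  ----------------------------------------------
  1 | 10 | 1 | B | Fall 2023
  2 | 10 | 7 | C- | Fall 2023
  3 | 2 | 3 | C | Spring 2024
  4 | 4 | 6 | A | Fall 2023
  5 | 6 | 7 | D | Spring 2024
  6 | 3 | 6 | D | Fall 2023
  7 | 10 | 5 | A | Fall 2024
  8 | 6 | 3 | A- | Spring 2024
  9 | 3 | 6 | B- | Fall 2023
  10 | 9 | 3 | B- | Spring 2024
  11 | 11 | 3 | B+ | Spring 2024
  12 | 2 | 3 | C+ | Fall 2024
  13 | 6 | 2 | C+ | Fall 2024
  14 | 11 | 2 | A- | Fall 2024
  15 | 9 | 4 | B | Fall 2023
SELECT student_id, COUNT(DISTINCT course_id) AS distinct_course_count FROM enrollments GROUP BY student_id HAVING COUNT(DISTINCT course_id) >= 3

Execution result:
student_id | distinct_course_count
6 | 3
10 | 3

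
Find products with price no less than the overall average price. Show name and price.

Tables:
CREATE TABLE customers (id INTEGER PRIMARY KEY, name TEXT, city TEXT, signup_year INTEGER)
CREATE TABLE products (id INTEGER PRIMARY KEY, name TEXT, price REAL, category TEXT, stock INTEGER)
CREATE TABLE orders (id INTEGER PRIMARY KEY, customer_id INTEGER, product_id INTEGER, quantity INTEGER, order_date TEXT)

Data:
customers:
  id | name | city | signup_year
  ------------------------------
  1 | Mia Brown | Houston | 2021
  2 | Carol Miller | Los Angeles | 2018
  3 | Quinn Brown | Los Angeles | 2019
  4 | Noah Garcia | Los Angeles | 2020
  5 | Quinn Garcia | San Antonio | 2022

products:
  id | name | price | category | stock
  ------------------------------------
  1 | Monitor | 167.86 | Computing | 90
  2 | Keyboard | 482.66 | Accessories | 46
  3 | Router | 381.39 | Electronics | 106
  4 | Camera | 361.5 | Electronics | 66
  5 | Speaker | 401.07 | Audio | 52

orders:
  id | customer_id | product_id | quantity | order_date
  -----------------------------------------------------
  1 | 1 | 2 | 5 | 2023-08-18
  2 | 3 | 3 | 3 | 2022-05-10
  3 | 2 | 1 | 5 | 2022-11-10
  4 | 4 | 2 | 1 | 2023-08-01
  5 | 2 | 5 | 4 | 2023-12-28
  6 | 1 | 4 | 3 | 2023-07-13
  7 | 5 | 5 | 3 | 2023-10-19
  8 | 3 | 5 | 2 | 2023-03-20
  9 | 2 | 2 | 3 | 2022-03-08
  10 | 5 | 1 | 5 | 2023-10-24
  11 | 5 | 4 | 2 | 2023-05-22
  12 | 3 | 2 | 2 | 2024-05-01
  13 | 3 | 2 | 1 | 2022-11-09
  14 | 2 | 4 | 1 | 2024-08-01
SELECT name, price FROM products WHERE price >= (SELECT AVG(price) FROM products)

Execution result:
name | price
Keyboard | 482.66
Router | 381.39
Camera | 361.50
Speaker | 401.07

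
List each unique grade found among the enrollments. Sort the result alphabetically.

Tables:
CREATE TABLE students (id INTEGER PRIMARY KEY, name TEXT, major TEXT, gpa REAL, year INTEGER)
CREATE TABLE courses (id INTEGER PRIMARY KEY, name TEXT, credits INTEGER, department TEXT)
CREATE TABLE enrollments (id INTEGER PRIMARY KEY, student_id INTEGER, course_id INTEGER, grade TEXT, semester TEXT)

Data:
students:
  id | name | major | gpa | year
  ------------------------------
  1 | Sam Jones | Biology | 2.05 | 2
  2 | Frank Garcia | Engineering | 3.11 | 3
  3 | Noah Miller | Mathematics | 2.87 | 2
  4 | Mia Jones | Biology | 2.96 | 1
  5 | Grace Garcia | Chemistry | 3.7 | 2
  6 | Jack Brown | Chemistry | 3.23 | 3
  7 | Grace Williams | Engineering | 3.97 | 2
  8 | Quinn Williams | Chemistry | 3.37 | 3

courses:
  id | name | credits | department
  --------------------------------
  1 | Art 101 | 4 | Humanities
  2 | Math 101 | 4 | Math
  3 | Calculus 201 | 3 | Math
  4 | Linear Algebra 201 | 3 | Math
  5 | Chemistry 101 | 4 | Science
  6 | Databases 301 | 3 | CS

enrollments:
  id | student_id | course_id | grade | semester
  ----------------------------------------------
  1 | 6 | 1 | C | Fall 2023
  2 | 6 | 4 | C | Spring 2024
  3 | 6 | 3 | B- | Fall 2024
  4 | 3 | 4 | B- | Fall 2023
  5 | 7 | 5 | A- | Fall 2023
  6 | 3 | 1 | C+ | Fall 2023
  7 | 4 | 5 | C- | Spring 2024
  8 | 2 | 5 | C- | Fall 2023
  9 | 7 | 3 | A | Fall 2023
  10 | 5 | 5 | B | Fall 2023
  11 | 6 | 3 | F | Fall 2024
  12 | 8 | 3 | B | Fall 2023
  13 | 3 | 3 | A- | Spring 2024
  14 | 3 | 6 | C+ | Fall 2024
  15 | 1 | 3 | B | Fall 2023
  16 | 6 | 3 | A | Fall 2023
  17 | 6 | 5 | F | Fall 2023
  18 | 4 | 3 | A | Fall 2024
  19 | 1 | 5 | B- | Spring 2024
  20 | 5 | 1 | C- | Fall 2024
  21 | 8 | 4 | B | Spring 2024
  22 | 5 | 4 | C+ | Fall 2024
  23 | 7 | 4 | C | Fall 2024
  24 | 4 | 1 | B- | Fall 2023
SELECT DISTINCT grade FROM enrollments ORDER BY grade

Execution result:
grade
A
A-
B
B-
C
C+
C-
F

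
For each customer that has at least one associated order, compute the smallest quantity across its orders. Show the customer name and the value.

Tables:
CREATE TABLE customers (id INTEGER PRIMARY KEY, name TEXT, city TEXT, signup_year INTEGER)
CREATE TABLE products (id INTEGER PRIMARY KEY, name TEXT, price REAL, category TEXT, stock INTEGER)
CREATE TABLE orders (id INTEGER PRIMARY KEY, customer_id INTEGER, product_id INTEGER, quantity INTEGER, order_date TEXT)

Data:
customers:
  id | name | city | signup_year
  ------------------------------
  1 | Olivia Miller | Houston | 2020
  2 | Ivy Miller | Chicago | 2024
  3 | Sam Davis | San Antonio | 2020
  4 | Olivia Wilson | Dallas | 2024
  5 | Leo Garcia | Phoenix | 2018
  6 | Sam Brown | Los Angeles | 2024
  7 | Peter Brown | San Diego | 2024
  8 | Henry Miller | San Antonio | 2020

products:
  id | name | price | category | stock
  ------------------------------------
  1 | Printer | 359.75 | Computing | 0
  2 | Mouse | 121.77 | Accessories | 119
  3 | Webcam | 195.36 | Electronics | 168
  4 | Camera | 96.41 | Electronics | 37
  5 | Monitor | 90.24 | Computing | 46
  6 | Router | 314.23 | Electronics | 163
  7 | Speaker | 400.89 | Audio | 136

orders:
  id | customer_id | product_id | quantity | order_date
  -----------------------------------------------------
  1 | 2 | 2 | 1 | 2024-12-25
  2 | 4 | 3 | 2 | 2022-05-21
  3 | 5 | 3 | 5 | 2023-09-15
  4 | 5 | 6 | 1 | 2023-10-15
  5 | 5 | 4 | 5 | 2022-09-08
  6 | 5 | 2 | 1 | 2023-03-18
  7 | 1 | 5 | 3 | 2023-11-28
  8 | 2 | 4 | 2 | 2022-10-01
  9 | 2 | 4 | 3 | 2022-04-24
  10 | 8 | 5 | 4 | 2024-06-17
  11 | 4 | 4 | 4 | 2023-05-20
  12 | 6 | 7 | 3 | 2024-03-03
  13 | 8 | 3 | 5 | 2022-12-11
SELECT p.name, MIN(c.quantity) AS min_quantity FROM orders c JOIN customers p ON c.customer_id = p.id GROUP BY p.id, p.name

Execution result:
name | min_quantity
Olivia Miller | 3
Ivy Miller | 1
Olivia Wilson | 2
Leo Garcia | 1
Sam Brown | 3
Henry Miller | 4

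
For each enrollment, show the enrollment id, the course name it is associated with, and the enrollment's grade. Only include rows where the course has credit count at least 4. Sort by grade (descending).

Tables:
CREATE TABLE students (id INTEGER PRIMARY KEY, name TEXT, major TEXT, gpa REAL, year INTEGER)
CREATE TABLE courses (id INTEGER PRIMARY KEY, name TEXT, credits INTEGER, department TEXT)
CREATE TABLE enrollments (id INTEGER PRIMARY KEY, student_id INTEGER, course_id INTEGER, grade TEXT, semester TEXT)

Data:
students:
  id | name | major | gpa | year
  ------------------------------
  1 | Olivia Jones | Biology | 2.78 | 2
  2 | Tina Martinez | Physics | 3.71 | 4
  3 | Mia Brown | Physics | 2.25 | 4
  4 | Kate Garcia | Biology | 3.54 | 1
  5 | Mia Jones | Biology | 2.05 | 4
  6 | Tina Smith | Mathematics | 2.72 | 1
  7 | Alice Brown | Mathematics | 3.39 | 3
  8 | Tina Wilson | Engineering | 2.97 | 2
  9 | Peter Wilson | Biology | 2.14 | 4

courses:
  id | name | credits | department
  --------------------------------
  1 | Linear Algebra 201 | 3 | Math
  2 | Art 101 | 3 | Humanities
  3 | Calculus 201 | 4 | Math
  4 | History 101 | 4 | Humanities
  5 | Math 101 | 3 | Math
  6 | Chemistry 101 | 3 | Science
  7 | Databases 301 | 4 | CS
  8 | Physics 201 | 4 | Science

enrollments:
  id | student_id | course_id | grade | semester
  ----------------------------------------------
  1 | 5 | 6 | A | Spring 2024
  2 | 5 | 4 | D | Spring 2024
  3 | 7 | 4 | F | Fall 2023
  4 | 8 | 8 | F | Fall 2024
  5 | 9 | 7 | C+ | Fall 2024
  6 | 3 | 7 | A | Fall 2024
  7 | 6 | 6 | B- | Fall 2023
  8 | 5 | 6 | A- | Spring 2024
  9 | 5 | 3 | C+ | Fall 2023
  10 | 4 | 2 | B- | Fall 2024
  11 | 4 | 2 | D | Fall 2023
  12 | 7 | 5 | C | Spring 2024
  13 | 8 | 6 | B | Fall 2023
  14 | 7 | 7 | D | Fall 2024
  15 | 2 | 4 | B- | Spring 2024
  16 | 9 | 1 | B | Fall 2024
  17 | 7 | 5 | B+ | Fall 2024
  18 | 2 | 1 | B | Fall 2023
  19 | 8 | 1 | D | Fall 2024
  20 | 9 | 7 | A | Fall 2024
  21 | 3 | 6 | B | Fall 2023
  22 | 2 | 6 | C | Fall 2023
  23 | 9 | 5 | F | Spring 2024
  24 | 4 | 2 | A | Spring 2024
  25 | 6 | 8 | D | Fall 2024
SELECT c.id, p.name AS course, c.grade FROM enrollments c JOIN courses p ON c.course_id = p.id WHERE p.credits >= 4 ORDER BY c.grade DESC

Execution result:
id | course | grade
3 | History 101 | F
4 | Physics 201 | F
2 | History 101 | D
14 | Databases 301 | D
25 | Physics 201 | D
5 | Databases 301 | C+
9 | Calculus 201 | C+
15 | History 101 | B-
6 | Databases 301 | A
20 | Databases 301 | A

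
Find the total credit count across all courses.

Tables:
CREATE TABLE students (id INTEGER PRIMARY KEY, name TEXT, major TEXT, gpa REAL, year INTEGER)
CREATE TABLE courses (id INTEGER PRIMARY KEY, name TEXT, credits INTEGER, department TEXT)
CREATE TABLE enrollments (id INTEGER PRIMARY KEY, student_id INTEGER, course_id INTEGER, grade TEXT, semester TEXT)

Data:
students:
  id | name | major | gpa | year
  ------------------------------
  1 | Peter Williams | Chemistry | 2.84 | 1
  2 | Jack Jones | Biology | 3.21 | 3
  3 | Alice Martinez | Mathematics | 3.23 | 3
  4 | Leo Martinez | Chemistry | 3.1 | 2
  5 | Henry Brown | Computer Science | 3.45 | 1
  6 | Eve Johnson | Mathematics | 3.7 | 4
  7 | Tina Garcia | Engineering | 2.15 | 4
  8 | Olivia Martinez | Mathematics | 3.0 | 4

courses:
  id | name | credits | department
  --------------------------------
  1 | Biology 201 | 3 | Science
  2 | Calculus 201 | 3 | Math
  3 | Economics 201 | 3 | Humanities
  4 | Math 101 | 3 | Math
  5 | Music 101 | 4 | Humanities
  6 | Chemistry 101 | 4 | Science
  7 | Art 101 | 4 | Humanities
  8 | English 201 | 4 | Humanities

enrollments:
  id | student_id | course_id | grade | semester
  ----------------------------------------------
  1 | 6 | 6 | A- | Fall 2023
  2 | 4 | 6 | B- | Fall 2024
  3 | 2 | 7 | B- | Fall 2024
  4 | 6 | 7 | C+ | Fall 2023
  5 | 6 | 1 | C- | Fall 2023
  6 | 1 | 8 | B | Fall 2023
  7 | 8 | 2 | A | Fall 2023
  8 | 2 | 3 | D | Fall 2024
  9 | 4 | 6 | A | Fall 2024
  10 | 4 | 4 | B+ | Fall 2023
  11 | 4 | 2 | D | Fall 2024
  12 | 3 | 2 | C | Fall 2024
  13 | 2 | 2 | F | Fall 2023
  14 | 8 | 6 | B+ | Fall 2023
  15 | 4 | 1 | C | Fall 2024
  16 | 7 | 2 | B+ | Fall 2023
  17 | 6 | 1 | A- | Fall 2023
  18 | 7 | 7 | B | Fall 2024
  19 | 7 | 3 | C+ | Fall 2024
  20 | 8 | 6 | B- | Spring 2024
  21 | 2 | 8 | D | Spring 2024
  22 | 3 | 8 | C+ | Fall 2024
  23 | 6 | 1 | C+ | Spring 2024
SELECT SUM(credits) FROM courses

Execution result:
28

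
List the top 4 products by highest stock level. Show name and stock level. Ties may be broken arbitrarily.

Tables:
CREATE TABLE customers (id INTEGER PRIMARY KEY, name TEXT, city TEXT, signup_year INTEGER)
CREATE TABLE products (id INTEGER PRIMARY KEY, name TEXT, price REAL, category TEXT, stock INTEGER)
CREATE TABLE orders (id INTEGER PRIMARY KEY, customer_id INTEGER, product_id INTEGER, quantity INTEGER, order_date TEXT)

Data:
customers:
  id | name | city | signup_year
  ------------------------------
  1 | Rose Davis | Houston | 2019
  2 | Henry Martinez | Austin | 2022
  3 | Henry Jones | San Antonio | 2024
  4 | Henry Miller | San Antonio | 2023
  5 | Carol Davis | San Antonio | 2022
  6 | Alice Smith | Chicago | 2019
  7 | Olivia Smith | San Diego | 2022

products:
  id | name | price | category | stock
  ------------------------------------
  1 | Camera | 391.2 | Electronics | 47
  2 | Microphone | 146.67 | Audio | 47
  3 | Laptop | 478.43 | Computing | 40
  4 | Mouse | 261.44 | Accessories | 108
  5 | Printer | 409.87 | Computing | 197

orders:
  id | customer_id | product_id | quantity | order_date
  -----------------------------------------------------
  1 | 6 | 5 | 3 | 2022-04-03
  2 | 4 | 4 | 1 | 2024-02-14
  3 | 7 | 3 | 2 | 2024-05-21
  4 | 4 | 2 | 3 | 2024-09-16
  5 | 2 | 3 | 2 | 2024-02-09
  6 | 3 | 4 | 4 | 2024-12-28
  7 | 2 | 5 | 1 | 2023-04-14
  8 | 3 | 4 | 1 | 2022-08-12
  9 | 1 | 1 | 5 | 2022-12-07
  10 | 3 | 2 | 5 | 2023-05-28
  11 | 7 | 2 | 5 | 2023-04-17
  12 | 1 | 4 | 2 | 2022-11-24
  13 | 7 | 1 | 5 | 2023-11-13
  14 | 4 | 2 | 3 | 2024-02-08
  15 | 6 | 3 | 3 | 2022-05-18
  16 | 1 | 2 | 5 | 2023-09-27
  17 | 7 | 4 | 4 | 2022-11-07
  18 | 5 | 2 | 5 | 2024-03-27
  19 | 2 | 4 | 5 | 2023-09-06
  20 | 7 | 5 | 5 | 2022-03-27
SELECT name, stock FROM products ORDER BY stock DESC LIMIT 4

Execution result:
name | stock
Printer | 197
Mouse | 108
Camera | 47
Microphone | 47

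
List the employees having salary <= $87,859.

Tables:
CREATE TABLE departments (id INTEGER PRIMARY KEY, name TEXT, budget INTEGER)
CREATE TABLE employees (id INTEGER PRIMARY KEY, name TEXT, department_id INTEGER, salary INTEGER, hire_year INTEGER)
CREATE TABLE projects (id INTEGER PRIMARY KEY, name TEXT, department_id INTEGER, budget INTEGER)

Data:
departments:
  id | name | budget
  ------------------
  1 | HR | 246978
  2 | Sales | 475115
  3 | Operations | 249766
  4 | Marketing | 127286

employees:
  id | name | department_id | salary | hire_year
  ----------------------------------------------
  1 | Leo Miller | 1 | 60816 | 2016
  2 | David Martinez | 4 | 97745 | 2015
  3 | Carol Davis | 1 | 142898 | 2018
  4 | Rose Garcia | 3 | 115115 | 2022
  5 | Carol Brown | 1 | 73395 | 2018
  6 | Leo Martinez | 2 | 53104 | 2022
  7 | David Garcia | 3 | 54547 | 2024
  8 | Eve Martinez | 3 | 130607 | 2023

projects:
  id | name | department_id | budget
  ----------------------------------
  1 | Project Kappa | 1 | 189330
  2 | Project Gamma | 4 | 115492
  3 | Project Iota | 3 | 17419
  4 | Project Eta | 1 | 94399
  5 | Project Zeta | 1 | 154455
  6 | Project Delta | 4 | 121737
SELECT name, salary FROM employees WHERE salary <= 87859

Execution result:
name | salary
Leo Miller | 60816
Carol Brown | 73395
Leo Martinez | 53104
David Garcia | 54547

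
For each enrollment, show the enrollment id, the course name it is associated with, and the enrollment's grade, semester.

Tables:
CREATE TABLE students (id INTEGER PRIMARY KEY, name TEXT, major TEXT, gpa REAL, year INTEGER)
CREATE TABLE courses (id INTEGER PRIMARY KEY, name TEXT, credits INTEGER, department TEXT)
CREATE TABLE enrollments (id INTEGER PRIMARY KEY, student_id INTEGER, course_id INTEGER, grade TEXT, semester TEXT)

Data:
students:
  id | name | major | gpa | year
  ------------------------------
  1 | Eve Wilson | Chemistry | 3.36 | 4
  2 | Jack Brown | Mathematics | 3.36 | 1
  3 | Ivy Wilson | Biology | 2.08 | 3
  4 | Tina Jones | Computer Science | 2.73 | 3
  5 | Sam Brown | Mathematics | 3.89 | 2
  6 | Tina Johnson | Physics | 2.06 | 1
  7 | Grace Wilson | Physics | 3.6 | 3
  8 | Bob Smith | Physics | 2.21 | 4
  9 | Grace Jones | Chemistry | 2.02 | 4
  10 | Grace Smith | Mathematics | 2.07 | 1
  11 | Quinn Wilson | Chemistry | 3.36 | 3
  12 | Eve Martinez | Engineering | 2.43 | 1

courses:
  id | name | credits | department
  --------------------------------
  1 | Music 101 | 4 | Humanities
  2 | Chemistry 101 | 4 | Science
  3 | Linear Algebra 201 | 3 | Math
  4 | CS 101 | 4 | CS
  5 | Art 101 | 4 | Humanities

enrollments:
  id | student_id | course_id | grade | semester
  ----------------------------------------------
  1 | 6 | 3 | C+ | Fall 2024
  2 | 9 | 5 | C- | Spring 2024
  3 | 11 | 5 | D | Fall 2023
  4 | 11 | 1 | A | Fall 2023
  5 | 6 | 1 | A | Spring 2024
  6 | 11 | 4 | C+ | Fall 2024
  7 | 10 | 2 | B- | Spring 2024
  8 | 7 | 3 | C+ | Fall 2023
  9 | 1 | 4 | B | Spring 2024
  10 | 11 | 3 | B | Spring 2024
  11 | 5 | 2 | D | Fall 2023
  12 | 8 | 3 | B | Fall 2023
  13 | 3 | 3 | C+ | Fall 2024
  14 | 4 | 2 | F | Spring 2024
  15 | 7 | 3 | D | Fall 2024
SELECT c.id, p.name AS course, c.grade, c.semester FROM enrollments c JOIN courses p ON c.course_id = p.id

Execution result:
id | course | grade | semester
1 | Linear Algebra 201 | C+ | Fall 2024
2 | Art 101 | C- | Spring 2024
3 | Art 101 | D | Fall 2023
4 | Music 101 | A | Fall 2023
5 | Music 101 | A | Spring 2024
6 | CS 101 | C+ | Fall 2024
7 | Chemistry 101 | B- | Spring 2024
8 | Linear Algebra 201 | C+ | Fall 2023
9 | CS 101 | B | Spring 2024
10 | Linear Algebra 201 | B | Spring 2024
11 | Chemistry 101 | D | Fall 2023
12 | Linear Algebra 201 | B | Fall 2023
13 | Linear Algebra 201 | C+ | Fall 2024
14 | Chemistry 101 | F | Spring 2024
15 | Linear Algebra 201 | D | Fall 2024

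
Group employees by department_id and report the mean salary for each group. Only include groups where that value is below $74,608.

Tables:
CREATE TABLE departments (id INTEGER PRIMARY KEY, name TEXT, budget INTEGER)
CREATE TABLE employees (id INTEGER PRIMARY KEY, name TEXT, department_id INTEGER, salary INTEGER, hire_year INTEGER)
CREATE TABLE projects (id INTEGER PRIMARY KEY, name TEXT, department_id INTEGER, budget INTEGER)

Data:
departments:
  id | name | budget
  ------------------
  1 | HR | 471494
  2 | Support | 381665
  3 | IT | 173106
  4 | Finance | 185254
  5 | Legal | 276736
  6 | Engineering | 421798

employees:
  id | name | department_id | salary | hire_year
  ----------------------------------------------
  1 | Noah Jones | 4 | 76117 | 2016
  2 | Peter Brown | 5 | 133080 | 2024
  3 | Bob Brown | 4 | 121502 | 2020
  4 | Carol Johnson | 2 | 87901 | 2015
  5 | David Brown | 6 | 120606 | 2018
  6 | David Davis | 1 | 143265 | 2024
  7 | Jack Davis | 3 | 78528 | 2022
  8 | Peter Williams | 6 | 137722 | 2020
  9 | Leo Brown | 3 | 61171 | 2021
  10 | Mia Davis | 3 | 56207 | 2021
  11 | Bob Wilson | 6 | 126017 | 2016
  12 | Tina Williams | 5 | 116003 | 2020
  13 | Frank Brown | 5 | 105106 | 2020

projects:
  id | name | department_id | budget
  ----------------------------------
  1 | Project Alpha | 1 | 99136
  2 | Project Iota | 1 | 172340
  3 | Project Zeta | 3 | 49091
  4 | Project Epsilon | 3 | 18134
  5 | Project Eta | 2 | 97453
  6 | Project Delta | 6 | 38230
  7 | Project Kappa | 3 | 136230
SELECT department_id, AVG(salary) AS avg_salary FROM employees GROUP BY department_id HAVING AVG(salary) < 74608

Execution result:
department_id | avg_salary
3 | 65302.00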